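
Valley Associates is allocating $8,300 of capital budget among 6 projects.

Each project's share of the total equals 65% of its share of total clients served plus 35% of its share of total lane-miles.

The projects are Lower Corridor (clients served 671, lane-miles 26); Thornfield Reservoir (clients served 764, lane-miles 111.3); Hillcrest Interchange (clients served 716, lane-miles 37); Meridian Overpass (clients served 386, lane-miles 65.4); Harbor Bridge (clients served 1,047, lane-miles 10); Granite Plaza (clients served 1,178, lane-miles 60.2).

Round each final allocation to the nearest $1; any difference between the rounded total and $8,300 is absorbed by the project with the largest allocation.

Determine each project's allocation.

Totals — clients served 4,762, lane-miles 309.9.
Blended shares (65% clients served + 35% lane-miles): Lower Corridor 0.1210; Thornfield Reservoir 0.2300; Hillcrest Interchange 0.1395; Meridian Overpass 0.1266; Harbor Bridge 0.1542; Granite Plaza 0.2288.
Proportional shares: Lower Corridor 1,003.92; Thornfield Reservoir 1,908.88; Hillcrest Interchange 1,158.01; Meridian Overpass 1,050.37; Harbor Bridge 1,279.91; Granite Plaza 1,898.90.
At nearest $1: Lower Corridor $1,004; Thornfield Reservoir $1,909; Hillcrest Interchange $1,158; Meridian Overpass $1,050; Harbor Bridge $1,280; Granite Plaza $1,899. Sum = $8,300.
Rounded total matches; no reconciliation needed.

Lower Corridor: $1,004 | Thornfield Reservoir: $1,909 | Hillcrest Interchange: $1,158 | Meridian Overpass: $1,050 | Harbor Bridge: $1,280 | Granite Plaza: $1,899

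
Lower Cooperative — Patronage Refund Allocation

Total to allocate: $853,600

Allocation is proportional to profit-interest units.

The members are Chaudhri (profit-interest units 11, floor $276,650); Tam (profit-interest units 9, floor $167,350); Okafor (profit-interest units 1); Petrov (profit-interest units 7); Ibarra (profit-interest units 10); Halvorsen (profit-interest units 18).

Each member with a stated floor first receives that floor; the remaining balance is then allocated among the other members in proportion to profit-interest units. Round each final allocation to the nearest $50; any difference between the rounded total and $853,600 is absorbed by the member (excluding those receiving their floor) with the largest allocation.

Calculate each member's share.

Chaudhri: $276,650 | Tam: $167,350 | Okafor: $11,400 | Petrov: $79,650 | Ibarra: $113,800 | Halvorsen: $204,750

Minimums first: Chaudhri $276,650; Tam $167,350. Residual $409,600.
Residual split over remaining profit-interest units 36: Okafor 11,377.78 → $11,400; Petrov 79,644.44 → $79,650; Ibarra 113,777.78 → $113,800; Halvorsen 204,800.00 → $204,800.
Rounding difference −$50 applied to Halvorsen → $204,750.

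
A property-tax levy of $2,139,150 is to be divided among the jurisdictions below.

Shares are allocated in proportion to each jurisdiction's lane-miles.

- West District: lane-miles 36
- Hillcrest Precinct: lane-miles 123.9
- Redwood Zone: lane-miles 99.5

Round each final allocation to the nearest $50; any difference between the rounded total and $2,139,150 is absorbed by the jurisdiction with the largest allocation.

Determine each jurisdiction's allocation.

West District: $296,900 · Hillcrest Precinct: $1,021,700 · Redwood Zone: $820,550

Total lane-miles = 259.4.
Pro-rata amounts: West District 36/259.4 × $2,139,150 = 296,875.10; Hillcrest Precinct 123.9/259.4 × $2,139,150 = 1,021,745.12; Redwood Zone 99.5/259.4 × $2,139,150 = 820,529.78.
Rounded to nearest $50: West District $296,900; Hillcrest Precinct $1,021,750; Redwood Zone $820,550. Sum = $2,139,200.
Difference $2,139,150 − $2,139,200 = −$50 applied to largest allocation (Hillcrest Precinct): Hillcrest Precinct becomes $1,021,700.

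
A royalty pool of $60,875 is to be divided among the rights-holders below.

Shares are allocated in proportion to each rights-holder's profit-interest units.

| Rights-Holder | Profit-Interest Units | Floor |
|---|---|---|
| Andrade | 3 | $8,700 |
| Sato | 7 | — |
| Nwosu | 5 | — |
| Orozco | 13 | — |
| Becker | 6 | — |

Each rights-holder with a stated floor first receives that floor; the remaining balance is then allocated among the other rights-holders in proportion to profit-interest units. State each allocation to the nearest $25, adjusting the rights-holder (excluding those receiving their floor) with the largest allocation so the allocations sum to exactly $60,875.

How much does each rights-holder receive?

Andrade: $8,700 · Sato: $11,775 · Nwosu: $8,425 · Orozco: $21,875 · Becker: $10,100

Minimums first: Andrade $8,700. Residual $52,175.
Residual split over remaining profit-interest units 31: Sato 11,781.45 → $11,775; Nwosu 8,415.32 → $8,425; Orozco 21,879.84 → $21,875; Becker 10,098.39 → $10,100.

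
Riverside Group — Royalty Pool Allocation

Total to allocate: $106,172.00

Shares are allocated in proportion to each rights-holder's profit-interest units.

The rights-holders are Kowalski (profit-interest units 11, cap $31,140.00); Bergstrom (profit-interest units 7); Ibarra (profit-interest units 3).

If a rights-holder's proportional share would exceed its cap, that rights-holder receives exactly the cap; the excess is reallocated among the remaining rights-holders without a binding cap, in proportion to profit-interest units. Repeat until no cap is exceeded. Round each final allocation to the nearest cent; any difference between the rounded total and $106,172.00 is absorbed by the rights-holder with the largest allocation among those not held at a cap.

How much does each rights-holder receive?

Combined profit-interest units = 21.
Proportional shares (ignoring caps): Kowalski 55,613.9048; Bergstrom 35,390.6667; Ibarra 15,167.4286.
Held at cap: Kowalski ($31,140.00); remaining pool $75,032.00 reallocated over remaining profit-interest units 10.
Shares after redistribution: Bergstrom 52,522.4000 → $52,522.40; Ibarra 22,509.6000 → $22,509.60.

Kowalski: $31,140.00; Bergstrom: $52,522.40; Ibarra: $22,509.60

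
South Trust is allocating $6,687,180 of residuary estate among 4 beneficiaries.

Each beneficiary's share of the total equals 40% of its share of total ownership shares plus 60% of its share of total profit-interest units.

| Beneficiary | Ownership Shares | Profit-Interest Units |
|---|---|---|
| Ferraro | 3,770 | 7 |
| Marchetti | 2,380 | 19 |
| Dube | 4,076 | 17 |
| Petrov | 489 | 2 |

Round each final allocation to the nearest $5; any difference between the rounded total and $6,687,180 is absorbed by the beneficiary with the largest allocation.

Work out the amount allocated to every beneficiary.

Ferraro: $1,565,270 · Marchetti: $2,288,225 · Dube: $2,533,285 · Petrov: $300,400

Totals — ownership shares 10,715, profit-interest units 45.
Blended shares (40% ownership shares + 60% profit-interest units): Ferraro 0.2341; Marchetti 0.3422; Dube 0.3788; Petrov 0.0449.
Proportional shares: Ferraro 1,565,272.35; Marchetti 2,288,224.22; Dube 2,533,285.60; Petrov 300,397.82.
At nearest $5: Ferraro $1,565,270; Marchetti $2,288,225; Dube $2,533,285; Petrov $300,400. Sum = $6,687,180.
Sum already equals the total — no adjustment.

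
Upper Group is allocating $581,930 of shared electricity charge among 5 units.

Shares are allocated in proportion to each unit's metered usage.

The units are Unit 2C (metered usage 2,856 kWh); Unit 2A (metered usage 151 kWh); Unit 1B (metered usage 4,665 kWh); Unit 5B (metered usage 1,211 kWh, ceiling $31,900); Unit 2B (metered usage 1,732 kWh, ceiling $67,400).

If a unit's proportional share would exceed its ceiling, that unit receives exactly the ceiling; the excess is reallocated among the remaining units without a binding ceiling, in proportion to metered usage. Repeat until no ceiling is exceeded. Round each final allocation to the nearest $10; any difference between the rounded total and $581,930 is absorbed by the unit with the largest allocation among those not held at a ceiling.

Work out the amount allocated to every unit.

Sum of metered usage: 10,615.
Unconstrained shares: Unit 2C 156,570.14; Unit 2A 8,278.04; Unit 1B 255,742.20; Unit 5B 66,388.81; Unit 2B 94,950.80.
Cap binds for Unit 5B ($31,900), Unit 2B ($67,400); balance $482,630 reallocated over remaining metered usage 7,672.
Shares after redistribution: Unit 2C 179,665.18 → $179,670; Unit 2A 9,499.10 → $9,500; Unit 1B 293,465.71 → $293,470.
Rounding difference −$10 applied to Unit 1B → $293,460.

Unit 2C: $179,670 · Unit 2A: $9,500 · Unit 1B: $293,460 · Unit 5B: $31,900 · Unit 2B: $67,400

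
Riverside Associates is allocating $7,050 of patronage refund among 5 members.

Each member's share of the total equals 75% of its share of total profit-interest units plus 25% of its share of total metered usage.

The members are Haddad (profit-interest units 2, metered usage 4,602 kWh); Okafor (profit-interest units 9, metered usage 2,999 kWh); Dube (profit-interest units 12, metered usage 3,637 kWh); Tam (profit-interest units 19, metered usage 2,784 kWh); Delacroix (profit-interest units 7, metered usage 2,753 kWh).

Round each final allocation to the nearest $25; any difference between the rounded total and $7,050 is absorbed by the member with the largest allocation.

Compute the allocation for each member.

Haddad: $700 · Okafor: $1,275 · Dube: $1,675 · Tam: $2,350 · Delacroix: $1,050

Totals — profit-interest units 49, metered usage 16,775.
Composite weights (75% profit-interest units + 25% metered usage): Haddad 0.0992; Okafor 0.1824; Dube 0.2379; Tam 0.3323; Delacroix 0.1482.
Raw shares: Haddad 699.33; Okafor 1,286.27; Dube 1,677.03; Tam 2,342.76; Delacroix 1,044.61.
After rounding ($25): Haddad $700; Okafor $1,275; Dube $1,675; Tam $2,350; Delacroix $1,050. Sum = $7,050.
No rounding difference to absorb.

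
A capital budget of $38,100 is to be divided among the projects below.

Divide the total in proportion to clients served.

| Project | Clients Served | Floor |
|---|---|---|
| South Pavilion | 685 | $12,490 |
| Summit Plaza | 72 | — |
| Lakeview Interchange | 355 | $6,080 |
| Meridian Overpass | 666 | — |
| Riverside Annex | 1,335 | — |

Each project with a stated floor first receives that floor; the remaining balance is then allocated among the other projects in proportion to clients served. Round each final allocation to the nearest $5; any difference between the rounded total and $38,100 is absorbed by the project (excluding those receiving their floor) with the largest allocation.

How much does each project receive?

South Pavilion: $12,490; Summit Plaza: $680; Lakeview Interchange: $6,080; Meridian Overpass: $6,275; Riverside Annex: $12,575

Guaranteed amounts: South Pavilion $12,490; Lakeview Interchange $6,080. Balance $19,530.
Balance split over remaining clients served 2,073: Summit Plaza 678.32 → $680; Meridian Overpass 6,274.47 → $6,275; Riverside Annex 12,577.21 → $12,575.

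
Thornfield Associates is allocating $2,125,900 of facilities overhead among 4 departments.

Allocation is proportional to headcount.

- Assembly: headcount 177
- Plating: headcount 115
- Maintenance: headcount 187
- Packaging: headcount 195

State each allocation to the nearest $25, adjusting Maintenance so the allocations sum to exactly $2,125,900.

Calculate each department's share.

Assembly: $558,275 · Plating: $362,725 · Maintenance: $589,850 · Packaging: $615,050

Headcount total: 674.
Unrounded shares: Assembly 177/674 × $2,125,900 = 558,285.31; Plating 115/674 × $2,125,900 = 362,727.74; Maintenance 187/674 × $2,125,900 = 589,826.85; Packaging 195/674 × $2,125,900 = 615,060.09.
Rounded to nearest $25: Assembly $558,275; Plating $362,725; Maintenance $589,825; Packaging $615,050. Sum = $2,125,875.
Difference $2,125,900 − $2,125,875 = +$25 applied to Maintenance: Maintenance becomes $589,850.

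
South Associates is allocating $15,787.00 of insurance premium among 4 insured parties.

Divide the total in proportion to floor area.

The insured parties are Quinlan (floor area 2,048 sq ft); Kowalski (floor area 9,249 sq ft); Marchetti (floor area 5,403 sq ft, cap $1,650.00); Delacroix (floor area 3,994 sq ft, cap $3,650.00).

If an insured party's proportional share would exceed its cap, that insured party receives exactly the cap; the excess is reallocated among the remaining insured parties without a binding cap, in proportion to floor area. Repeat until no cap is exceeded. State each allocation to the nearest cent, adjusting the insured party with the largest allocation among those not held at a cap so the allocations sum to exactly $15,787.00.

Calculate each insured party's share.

Quinlan: $1,901.16 | Kowalski: $8,585.84 | Marchetti: $1,650.00 | Delacroix: $3,650.00

Total floor area = 20,694.
Pro-rata shares before constraints: Quinlan 1,562.3744; Kowalski 7,055.8598; Marchetti 4,121.8305; Delacroix 3,046.9352.
Cap binds for Marchetti ($1,650.00); residual $14,137.00 reallocated over remaining floor area 15,291.
Cap binds for Delacroix ($3,650.00); residual $10,487.00 reallocated over remaining floor area 11,297.
Remaining shares: Quinlan 1,901.1575 → $1,901.16; Kowalski 8,585.8425 → $8,585.84.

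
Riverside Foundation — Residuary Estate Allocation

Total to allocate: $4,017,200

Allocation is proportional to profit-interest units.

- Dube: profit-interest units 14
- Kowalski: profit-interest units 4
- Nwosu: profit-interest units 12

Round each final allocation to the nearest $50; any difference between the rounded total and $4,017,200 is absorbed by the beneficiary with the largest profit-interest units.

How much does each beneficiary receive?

Combined profit-interest units = 30.
Pro-rata amounts: Dube 14/30 × $4,017,200 = 1,874,693.33; Kowalski 4/30 × $4,017,200 = 535,626.67; Nwosu 12/30 × $4,017,200 = 1,606,880.00.
After rounding ($50): Dube $1,874,700; Kowalski $535,650; Nwosu $1,606,900. Sum = $4,017,250.
Difference $4,017,200 − $4,017,250 = −$50 applied to largest profit-interest units (Dube): Dube becomes $1,874,650.

Dube: $1,874,650 | Kowalski: $535,650 | Nwosu: $1,606,900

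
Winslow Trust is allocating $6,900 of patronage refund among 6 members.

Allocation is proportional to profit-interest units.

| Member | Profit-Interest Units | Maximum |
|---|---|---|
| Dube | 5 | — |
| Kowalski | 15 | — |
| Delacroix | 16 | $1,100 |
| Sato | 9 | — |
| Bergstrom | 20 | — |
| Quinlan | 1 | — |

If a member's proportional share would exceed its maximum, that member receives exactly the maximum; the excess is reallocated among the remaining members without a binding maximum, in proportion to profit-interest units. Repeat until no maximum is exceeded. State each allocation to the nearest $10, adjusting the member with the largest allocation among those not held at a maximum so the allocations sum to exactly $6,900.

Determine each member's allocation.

Sum of profit-interest units: 66.
Pro-rata shares before constraints: Dube 522.73; Kowalski 1,568.18; Delacroix 1,672.73; Sato 940.91; Bergstrom 2,090.91; Quinlan 104.55.
Capped: Delacroix ($1,100); remaining pool $5,800 reallocated over remaining profit-interest units 50.
Redistributed shares: Dube 580.00 → $580; Kowalski 1,740.00 → $1,740; Sato 1,044.00 → $1,040; Bergstrom 2,320.00 → $2,320; Quinlan 116.00 → $120.

Dube: $580 | Kowalski: $1,740 | Delacroix: $1,100 | Sato: $1,040 | Bergstrom: $2,320 | Quinlan: $120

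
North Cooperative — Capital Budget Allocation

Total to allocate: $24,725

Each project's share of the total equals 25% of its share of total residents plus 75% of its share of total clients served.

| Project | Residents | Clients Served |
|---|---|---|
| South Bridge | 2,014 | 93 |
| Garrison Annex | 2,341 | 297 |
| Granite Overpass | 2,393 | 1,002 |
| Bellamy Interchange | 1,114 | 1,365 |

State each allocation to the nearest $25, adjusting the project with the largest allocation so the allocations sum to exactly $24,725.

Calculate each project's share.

South Bridge: $2,200 · Garrison Annex: $3,850 · Granite Overpass: $8,625 · Bellamy Interchange: $10,050

Totals — residents 7,862, clients served 2,757.
Blended shares (25% residents + 75% clients served): South Bridge 0.0893; Garrison Annex 0.1552; Granite Overpass 0.3487; Bellamy Interchange 0.4068.
Pro-rata amounts: South Bridge 2,208.97; Garrison Annex 3,838.18; Granite Overpass 8,620.93; Bellamy Interchange 10,056.92.
At nearest $25: South Bridge $2,200; Garrison Annex $3,850; Granite Overpass $8,625; Bellamy Interchange $10,050. Sum = $24,725.
No rounding difference to absorb.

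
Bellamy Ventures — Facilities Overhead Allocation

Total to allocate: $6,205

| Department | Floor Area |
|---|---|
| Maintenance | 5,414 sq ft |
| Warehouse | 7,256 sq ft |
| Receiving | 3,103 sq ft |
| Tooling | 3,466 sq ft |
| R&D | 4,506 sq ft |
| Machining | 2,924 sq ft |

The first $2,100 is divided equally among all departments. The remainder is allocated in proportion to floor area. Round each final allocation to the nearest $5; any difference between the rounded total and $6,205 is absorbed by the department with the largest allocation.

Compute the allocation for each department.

First tranche $2,100 split equally: $350 each.
Remainder $4,105 by floor area (total 26,669): Maintenance 833.34 → $835; Warehouse 1,116.87 → $1,115; Receiving 477.63 → $480; Tooling 533.50 → $535; R&D 693.58 → $695; Machining 450.07 → $450.
Rounding difference −$5 on remainder applied to Warehouse.
Totals: Maintenance $350 + $835 = $1,185; Warehouse $350 + $1,110 = $1,460; Receiving $350 + $480 = $830; Tooling $350 + $535 = $885; R&D $350 + $695 = $1,045; Machining $350 + $450 = $800.

Maintenance: $1,185 · Warehouse: $1,460 · Receiving: $830 · Tooling: $885 · R&D: $1,045 · Machining: $800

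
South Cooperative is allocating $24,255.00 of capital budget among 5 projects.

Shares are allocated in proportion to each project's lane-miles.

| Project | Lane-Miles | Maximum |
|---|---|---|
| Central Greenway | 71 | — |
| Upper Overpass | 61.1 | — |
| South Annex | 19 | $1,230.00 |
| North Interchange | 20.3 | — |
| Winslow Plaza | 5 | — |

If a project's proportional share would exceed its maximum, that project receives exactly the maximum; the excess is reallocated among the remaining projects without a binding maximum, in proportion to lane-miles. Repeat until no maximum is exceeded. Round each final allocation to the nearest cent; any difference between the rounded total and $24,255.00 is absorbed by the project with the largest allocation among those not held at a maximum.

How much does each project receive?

Combined lane-miles = 176.4.
Pro-rata shares before constraints: Central Greenway 9,762.5000; Upper Overpass 8,401.2500; South Annex 2,612.5000; North Interchange 2,791.2500; Winslow Plaza 687.5000.
Cap binds for South Annex ($1,230.00); residual $23,025.00 reallocated over remaining lane-miles 157.4.
Remaining shares: Central Greenway 10,386.1182 → $10,386.12; Upper Overpass 8,937.9130 → $8,937.91; North Interchange 2,969.5521 → $2,969.55; Winslow Plaza 731.4168 → $731.42.

Central Greenway: $10,386.12 | Upper Overpass: $8,937.91 | South Annex: $1,230.00 | North Interchange: $2,969.55 | Winslow Plaza: $731.42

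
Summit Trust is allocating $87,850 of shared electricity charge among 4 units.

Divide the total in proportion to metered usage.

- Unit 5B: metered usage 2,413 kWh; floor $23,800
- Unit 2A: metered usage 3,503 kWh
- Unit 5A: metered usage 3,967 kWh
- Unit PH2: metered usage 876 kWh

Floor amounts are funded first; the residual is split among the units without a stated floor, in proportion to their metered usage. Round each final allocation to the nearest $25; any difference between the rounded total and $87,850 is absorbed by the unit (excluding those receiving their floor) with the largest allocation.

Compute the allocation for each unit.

Unit 5B: $23,800 · Unit 2A: $26,875 · Unit 5A: $30,450 · Unit PH2: $6,725

Guaranteed amounts: Unit 5B $23,800. Residual $64,050.
Residual split over remaining metered usage 8,346: Unit 2A 26,883.20 → $26,875; Unit 5A 30,444.09 → $30,450; Unit PH2 6,722.72 → $6,725.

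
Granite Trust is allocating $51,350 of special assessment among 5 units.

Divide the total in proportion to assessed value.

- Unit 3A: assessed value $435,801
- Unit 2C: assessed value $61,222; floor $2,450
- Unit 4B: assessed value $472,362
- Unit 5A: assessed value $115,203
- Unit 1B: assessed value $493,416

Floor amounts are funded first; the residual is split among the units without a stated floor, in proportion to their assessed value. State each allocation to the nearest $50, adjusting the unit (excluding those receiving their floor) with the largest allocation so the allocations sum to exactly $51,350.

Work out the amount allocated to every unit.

Unit 3A: $14,050 · Unit 2C: $2,450 · Unit 4B: $15,250 · Unit 5A: $3,700 · Unit 1B: $15,900

Fund the minimums — Unit 2C $2,450. Residual $48,900.
Residual split over remaining assessed value 1,516,782: Unit 3A 14,049.92 → $14,050; Unit 4B 15,228.62 → $15,250; Unit 5A 3,714.06 → $3,700; Unit 1B 15,907.39 → $15,900.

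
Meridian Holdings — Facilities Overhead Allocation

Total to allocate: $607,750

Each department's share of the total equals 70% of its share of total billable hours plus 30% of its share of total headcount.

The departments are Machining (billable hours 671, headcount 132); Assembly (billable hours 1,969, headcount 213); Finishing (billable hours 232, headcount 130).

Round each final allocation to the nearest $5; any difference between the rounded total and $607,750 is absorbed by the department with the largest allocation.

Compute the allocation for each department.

Machining: $150,060; Assembly: $373,425; Finishing: $84,265

Totals — billable hours 2,872, headcount 475.
Composite weights (70% billable hours + 30% headcount): Machining 0.2469; Assembly 0.6144; Finishing 0.1387.
Proportional shares: Machining 150,061.37; Assembly 373,423.35; Finishing 84,265.28.
After rounding ($5): Machining $150,060; Assembly $373,425; Finishing $84,265. Sum = $607,750.
Sum already equals the total — no adjustment.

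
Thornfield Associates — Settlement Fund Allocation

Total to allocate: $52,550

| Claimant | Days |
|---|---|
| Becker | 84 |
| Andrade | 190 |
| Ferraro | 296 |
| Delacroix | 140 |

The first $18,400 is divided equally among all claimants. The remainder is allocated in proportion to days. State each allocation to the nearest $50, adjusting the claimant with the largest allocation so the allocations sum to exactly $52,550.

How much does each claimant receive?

First tranche $18,400 split equally: $4,600 each.
Remainder $34,150 by days (total 710): Becker 4,040.28 → $4,050; Andrade 9,138.73 → $9,150; Ferraro 14,237.18 → $14,250; Delacroix 6,733.80 → $6,750.
Rounding difference −$50 on remainder applied to Ferraro.
Totals: Becker $4,600 + $4,050 = $8,650; Andrade $4,600 + $9,150 = $13,750; Ferraro $4,600 + $14,200 = $18,800; Delacroix $4,600 + $6,750 = $11,350.

Becker: $8,650 | Andrade: $13,750 | Ferraro: $18,800 | Delacroix: $11,350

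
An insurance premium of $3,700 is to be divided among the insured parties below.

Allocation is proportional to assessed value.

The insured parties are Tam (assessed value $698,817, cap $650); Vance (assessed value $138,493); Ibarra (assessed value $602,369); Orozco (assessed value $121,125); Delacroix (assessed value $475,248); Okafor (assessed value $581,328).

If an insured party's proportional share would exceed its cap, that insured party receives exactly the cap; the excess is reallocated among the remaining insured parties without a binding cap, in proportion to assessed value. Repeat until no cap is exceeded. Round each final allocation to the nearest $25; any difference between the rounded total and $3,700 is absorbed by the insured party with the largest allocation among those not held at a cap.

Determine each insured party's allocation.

Combined assessed value = 2,617,380.
Pro-rata shares before constraints: Tam 987.87; Vance 195.78; Ibarra 851.53; Orozco 171.23; Delacroix 671.82; Okafor 821.78.
Capped: Tam ($650); residual $3,050 reallocated over remaining assessed value 1,918,563.
Shares after redistribution: Vance 220.17 → $225; Ibarra 957.60 → $950; Orozco 192.56 → $200; Delacroix 755.52 → $750; Okafor 924.16 → $925.

Tam: $650 · Vance: $225 · Ibarra: $950 · Orozco: $200 · Delacroix: $750 · Okafor: $925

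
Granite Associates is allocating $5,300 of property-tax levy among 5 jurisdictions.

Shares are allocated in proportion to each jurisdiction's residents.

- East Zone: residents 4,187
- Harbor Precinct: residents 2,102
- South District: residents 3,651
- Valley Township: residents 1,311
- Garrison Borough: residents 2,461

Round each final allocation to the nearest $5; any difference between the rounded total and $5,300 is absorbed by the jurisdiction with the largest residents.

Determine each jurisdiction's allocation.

East Zone: $1,625 | Harbor Precinct: $810 | South District: $1,410 | Valley Township: $505 | Garrison Borough: $950

Sum of residents: 13,712.
Pro-rata amounts: East Zone 4,187/13,712 × $5,300 = 1,618.37; Harbor Precinct 2,102/13,712 × $5,300 = 812.47; South District 3,651/13,712 × $5,300 = 1,411.19; Valley Township 1,311/13,712 × $5,300 = 506.73; Garrison Borough 2,461/13,712 × $5,300 = 951.23.
After rounding ($5): East Zone $1,620; Harbor Precinct $810; South District $1,410; Valley Township $505; Garrison Borough $950. Sum = $5,295.
Difference $5,300 − $5,295 = +$5 applied to largest residents (East Zone): East Zone becomes $1,625.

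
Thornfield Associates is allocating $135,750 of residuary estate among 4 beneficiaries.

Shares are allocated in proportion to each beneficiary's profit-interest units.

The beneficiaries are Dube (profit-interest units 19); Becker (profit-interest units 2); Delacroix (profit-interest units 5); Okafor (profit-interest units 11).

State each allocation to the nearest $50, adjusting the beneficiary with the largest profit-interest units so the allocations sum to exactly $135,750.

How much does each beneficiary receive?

Combined profit-interest units = 19 + 2 + 5 + 11 = 37.
Raw shares: Dube 69,709.46; Becker 7,337.84; Delacroix 18,344.59; Okafor 40,358.11.
After rounding ($50): Dube $69,700; Becker $7,350; Delacroix $18,350; Okafor $40,350. Sum = $135,750.
No rounding difference to absorb.

Dube: $69,700; Becker: $7,350; Delacroix: $18,350; Okafor: $40,350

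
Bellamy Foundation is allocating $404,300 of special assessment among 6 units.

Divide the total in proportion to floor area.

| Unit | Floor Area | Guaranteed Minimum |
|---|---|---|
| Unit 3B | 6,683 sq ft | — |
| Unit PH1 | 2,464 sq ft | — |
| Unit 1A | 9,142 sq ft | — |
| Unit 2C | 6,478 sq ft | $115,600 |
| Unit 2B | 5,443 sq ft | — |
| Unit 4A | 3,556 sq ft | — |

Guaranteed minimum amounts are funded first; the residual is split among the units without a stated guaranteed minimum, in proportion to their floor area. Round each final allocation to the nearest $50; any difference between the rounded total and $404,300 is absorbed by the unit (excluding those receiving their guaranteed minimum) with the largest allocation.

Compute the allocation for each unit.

Fund the minimums — Unit 2C $115,600. Balance $288,700.
Balance split over remaining floor area 27,288: Unit 3B 70,704.42 → $70,700; Unit PH1 26,068.48 → $26,050; Unit 1A 96,720.00 → $96,700; Unit 2B 57,585.54 → $57,600; Unit 4A 37,621.56 → $37,600.
Rounding difference +$50 applied to Unit 1A → $96,750.

Unit 3B: $70,700 · Unit PH1: $26,050 · Unit 1A: $96,750 · Unit 2C: $115,600 · Unit 2B: $57,600 · Unit 4A: $37,600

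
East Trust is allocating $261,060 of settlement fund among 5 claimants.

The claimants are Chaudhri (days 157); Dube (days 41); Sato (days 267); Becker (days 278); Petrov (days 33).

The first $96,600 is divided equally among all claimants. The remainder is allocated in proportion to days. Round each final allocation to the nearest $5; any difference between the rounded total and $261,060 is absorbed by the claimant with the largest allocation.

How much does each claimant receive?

$96,600 shared equally gives $19,320 per claimant.
Remainder $164,460 by days (total 776): Chaudhri 33,273.48 → $33,275; Dube 8,689.25 → $8,690; Sato 56,586.11 → $56,585; Becker 58,917.37 → $58,915; Petrov 6,993.79 → $6,995.
Totals: Chaudhri $19,320 + $33,275 = $52,595; Dube $19,320 + $8,690 = $28,010; Sato $19,320 + $56,585 = $75,905; Becker $19,320 + $58,915 = $78,235; Petrov $19,320 + $6,995 = $26,315.

Chaudhri: $52,595 · Dube: $28,010 · Sato: $75,905 · Becker: $78,235 · Petrov: $26,315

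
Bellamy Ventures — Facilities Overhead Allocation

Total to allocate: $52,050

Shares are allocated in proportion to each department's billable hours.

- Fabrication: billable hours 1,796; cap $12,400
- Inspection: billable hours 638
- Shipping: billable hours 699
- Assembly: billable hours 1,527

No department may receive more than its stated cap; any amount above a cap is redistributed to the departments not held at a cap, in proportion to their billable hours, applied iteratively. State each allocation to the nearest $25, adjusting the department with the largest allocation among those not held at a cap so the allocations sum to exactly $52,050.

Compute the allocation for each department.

Fabrication: $12,400; Inspection: $8,825; Shipping: $9,675; Assembly: $21,150

Billable hours total: 4,660.
Pro-rata shares before constraints: Fabrication 20,060.47; Inspection 7,126.16; Shipping 7,807.50; Assembly 17,055.87.
Capped: Fabrication ($12,400); balance $39,650 reallocated over remaining billable hours 2,864.
Shares after redistribution: Inspection 8,832.65 → $8,825; Shipping 9,677.15 → $9,675; Assembly 21,140.21 → $21,150.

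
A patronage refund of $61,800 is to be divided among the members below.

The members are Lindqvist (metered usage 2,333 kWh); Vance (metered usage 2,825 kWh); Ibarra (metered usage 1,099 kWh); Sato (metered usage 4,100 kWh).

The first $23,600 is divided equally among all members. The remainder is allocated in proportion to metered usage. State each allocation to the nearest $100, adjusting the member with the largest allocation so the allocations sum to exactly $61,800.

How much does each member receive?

Equal tier: $23,600 ÷ 4 = $5,900 apiece.
Remainder $38,200 by metered usage (total 10,357): Lindqvist 8,604.87 → $8,600; Vance 10,419.52 → $10,400; Ibarra 4,053.47 → $4,100; Sato 15,122.14 → $15,100.
Totals: Lindqvist $5,900 + $8,600 = $14,500; Vance $5,900 + $10,400 = $16,300; Ibarra $5,900 + $4,100 = $10,000; Sato $5,900 + $15,100 = $21,000.

Lindqvist: $14,500 · Vance: $16,300 · Ibarra: $10,000 · Sato: $21,000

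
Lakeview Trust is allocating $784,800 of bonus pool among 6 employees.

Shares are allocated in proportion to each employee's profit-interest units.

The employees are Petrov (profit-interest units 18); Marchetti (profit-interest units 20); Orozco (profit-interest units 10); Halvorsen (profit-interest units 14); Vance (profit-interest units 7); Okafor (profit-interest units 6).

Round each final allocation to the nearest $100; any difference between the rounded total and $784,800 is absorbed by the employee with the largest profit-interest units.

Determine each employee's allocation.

Petrov: $188,400 | Marchetti: $209,300 | Orozco: $104,600 | Halvorsen: $146,500 | Vance: $73,200 | Okafor: $62,800

Combined profit-interest units = 18 + 20 + 10 + 14 + 7 + 6 = 75.
Unrounded shares: Petrov 188,352.00; Marchetti 209,280.00; Orozco 104,640.00; Halvorsen 146,496.00; Vance 73,248.00; Okafor 62,784.00.
At nearest $100: Petrov $188,400; Marchetti $209,300; Orozco $104,600; Halvorsen $146,500; Vance $73,200; Okafor $62,800. Sum = $784,800.
Rounded total matches; no reconciliation needed.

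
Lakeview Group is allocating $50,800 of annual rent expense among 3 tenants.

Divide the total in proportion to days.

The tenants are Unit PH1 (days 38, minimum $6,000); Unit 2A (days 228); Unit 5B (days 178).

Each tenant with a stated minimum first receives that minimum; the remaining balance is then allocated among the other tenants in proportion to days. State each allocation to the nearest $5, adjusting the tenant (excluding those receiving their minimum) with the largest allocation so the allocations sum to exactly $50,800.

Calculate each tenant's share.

Minimums first: Unit PH1 $6,000. Balance $44,800.
Balance split over remaining days 406: Unit 2A 25,158.62 → $25,160; Unit 5B 19,641.38 → $19,640.

Unit PH1: $6,000; Unit 2A: $25,160; Unit 5B: $19,640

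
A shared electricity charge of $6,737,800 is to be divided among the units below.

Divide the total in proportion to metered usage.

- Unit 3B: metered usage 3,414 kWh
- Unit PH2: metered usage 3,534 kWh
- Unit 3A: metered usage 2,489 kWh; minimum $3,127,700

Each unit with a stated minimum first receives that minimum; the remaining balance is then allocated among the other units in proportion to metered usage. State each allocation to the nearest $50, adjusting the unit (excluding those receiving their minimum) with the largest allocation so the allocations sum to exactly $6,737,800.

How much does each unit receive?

Guaranteed amounts: Unit 3A $3,127,700. Remaining pool $3,610,100.
Remaining pool split over remaining metered usage 6,948: Unit 3B 1,773,874.70 → $1,773,850; Unit PH2 1,836,225.30 → $1,836,250.

Unit 3B: $1,773,850 · Unit PH2: $1,836,250 · Unit 3A: $3,127,700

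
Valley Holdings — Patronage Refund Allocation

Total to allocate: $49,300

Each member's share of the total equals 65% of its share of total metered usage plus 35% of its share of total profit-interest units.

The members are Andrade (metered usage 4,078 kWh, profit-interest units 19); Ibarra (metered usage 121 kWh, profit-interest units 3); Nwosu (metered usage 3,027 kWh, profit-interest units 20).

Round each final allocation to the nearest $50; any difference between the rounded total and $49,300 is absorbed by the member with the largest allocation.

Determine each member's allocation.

Andrade: $25,900 · Ibarra: $1,750 · Nwosu: $21,650

Totals — metered usage 7,226, profit-interest units 42.
Combined weights (65% metered usage + 35% profit-interest units): Andrade 0.5252; Ibarra 0.0359; Nwosu 0.4390.
Raw shares: Andrade 25,890.46; Ibarra 1,769.10; Nwosu 21,640.44.
After rounding ($50): Andrade $25,900; Ibarra $1,750; Nwosu $21,650. Sum = $49,300.
Sum already equals the total — no adjustment.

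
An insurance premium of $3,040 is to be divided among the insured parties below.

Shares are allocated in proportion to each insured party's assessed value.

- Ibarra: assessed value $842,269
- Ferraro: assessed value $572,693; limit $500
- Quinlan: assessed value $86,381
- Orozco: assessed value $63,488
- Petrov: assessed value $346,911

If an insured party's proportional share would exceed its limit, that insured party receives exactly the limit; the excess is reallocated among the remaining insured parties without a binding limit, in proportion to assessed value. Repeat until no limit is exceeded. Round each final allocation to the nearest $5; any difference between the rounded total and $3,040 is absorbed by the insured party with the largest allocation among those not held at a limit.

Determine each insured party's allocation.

Ibarra: $1,595 | Ferraro: $500 | Quinlan: $165 | Orozco: $120 | Petrov: $660

Total assessed value = 1,911,742.
Pro-rata shares before constraints: Ibarra 1,339.35; Ferraro 910.68; Quinlan 137.36; Orozco 100.96; Petrov 551.65.
Capped: Ferraro ($500); balance $2,540 reallocated over remaining assessed value 1,339,049.
Remaining shares: Ibarra 1,597.67 → $1,600; Quinlan 163.85 → $165; Orozco 120.43 → $120; Petrov 658.04 → $660.
Rounding difference −$5 applied to Ibarra → $1,595.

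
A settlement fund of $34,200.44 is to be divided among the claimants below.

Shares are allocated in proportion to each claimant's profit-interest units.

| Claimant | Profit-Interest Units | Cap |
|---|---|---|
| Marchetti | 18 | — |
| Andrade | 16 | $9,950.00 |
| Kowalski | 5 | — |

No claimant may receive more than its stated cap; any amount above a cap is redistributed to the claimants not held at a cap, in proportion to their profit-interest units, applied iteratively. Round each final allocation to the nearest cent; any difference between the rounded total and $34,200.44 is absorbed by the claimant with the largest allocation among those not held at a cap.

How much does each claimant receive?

Combined profit-interest units = 39.
Unconstrained shares: Marchetti 15,784.8185; Andrade 14,030.9497; Kowalski 4,384.6718.
Cap binds for Andrade ($9,950.00); remaining pool $24,250.44 reallocated over remaining profit-interest units 23.
Remaining shares: Marchetti 18,978.6052 → $18,978.61; Kowalski 5,271.8348 → $5,271.83.

Marchetti: $18,978.61; Andrade: $9,950.00; Kowalski: $5,271.83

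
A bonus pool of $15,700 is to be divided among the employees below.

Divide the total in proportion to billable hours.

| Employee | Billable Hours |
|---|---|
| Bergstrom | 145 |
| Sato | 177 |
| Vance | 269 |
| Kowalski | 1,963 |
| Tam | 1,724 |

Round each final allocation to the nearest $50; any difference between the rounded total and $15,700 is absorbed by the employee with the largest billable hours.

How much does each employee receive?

Combined billable hours = 4,278.
Unrounded shares: Bergstrom 145/4,278 × $15,700 = 532.14; Sato 177/4,278 × $15,700 = 649.58; Vance 269/4,278 × $15,700 = 987.21; Kowalski 1,963/4,278 × $15,700 = 7,204.09; Tam 1,724/4,278 × $15,700 = 6,326.98.
Rounded to nearest $50: Bergstrom $550; Sato $650; Vance $1,000; Kowalski $7,200; Tam $6,350. Sum = $15,750.
Difference $15,700 − $15,750 = −$50 applied to largest billable hours (Kowalski): Kowalski becomes $7,150.

Bergstrom: $550; Sato: $650; Vance: $1,000; Kowalski: $7,150; Tam: $6,350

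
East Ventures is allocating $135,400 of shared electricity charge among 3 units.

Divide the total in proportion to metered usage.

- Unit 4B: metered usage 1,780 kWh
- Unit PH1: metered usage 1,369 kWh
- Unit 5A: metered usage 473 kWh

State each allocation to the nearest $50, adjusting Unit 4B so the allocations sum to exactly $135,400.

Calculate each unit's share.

Unit 4B: $66,500 | Unit PH1: $51,200 | Unit 5A: $17,700

Total metered usage = 3,622.
Pro-rata amounts: Unit 4B 1,780/3,622 × $135,400 = 66,541.14; Unit PH1 1,369/3,622 × $135,400 = 51,176.86; Unit 5A 473/3,622 × $135,400 = 17,682.00.
After rounding ($50): Unit 4B $66,550; Unit PH1 $51,200; Unit 5A $17,700. Sum = $135,450.
Difference $135,400 − $135,450 = −$50 applied to Unit 4B: Unit 4B becomes $66,500.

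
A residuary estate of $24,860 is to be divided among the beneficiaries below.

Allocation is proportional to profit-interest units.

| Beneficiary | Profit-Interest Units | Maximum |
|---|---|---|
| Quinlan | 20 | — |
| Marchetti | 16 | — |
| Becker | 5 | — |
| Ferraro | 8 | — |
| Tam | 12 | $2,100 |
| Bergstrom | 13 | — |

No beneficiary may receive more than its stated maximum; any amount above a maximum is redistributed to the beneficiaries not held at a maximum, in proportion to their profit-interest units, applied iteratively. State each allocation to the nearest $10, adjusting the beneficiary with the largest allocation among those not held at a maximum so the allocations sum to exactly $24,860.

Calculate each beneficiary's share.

Quinlan: $7,340 | Marchetti: $5,870 | Becker: $1,840 | Ferraro: $2,940 | Tam: $2,100 | Bergstrom: $4,770

Total profit-interest units = 74.
Unconstrained shares: Quinlan 6,718.92; Marchetti 5,375.14; Becker 1,679.73; Ferraro 2,687.57; Tam 4,031.35; Bergstrom 4,367.30.
Cap binds for Tam ($2,100); balance $22,760 reallocated over remaining profit-interest units 62.
Redistributed shares: Quinlan 7,341.94 → $7,340; Marchetti 5,873.55 → $5,870; Becker 1,835.48 → $1,840; Ferraro 2,936.77 → $2,940; Bergstrom 4,772.26 → $4,770.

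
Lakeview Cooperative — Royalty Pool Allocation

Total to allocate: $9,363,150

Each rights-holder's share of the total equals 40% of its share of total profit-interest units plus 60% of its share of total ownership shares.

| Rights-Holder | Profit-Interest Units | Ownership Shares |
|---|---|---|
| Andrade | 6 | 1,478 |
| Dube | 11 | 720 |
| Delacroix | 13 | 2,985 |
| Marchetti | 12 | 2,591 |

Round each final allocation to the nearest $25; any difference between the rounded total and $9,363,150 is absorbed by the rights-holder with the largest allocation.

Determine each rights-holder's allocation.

Andrade: $1,603,125 | Dube: $1,501,200 | Delacroix: $3,316,350 | Marchetti: $2,942,475

Totals — profit-interest units 42, ownership shares 7,774.
Composite weights (40% profit-interest units + 60% ownership shares): Andrade 0.1712; Dube 0.1603; Delacroix 0.3542; Marchetti 0.3143.
Raw shares: Andrade 1,603,115.53; Dube 1,501,210.25; Delacroix 3,316,360.81; Marchetti 2,942,463.40.
At nearest $25: Andrade $1,603,125; Dube $1,501,200; Delacroix $3,316,350; Marchetti $2,942,475. Sum = $9,363,150.
Rounded total matches; no reconciliation needed.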